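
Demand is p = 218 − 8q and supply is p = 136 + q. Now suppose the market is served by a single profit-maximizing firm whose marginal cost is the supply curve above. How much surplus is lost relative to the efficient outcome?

82.73

Competitive equilibrium: 218 − 8q = 136 + q → q* = 9.1111, p* = 145.1111.
Marginal revenue: MR = 218 − 16q. Set MR = MC: 218 − 16q = 136 + q → q_m = 4.8235.
Price p_m = 218 − 8·4.8235 = 179.412; MC(q_m) = 136 + 1·4.8235 = 140.8235.
Competitive q* = 9.1111, so Δq = 4.2876; wedge = 179.412 − 140.8235 = 38.5885.
Welfare loss = ½ × 4.2876 × 38.5885 = 82.73.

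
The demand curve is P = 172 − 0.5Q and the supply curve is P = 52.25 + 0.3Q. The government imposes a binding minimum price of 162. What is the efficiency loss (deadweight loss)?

6727.54

Competitive equilibrium: 172 − 0.5Q = 52.25 + 0.3Q → Q* = 149.6875, P* = 97.1563.
At the floor P = 162, quantity demanded = (172 − 162)/0.5 = 20.
Sellers' marginal cost at Q' = 20: 52.25 + 0.3·20 = 58.25.
ΔQ = 149.6875 − 20 = 129.6875; wedge = 162 − 58.25 = 103.75.
The triangle = ½ × 129.6875 × 103.75 = 6727.54.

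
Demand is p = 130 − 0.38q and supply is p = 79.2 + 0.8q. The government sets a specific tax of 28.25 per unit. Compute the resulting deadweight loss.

Competitive equilibrium: 130 − 0.38q = 79.2 + 0.8q → q* = 43.0508, p* = 113.6407.
With the tax, the buyer price exceeds the seller price by 28.25: (130 − 0.38q) − (79.2 + 0.8q) = 28.25 → q' = 19.1102.
Δq = 43.0508 − 19.1102 = 23.9406; the wedge equals the tax, 28.25.
DWL = ½ × 23.9406 × 28.25 = 338.16.

338.16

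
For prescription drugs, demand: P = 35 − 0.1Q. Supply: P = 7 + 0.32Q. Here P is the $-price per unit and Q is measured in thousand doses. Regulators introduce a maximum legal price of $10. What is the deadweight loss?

Competitive equilibrium: 35 − 0.1Q = 7 + 0.32Q → Q* = 66.6667, P* = 28.3333.
At the ceiling P = 10, quantity supplied = (10 − 7)/0.32 = 9.375.
Willingness to pay at Q' = 9.375: 35 − 0.1·9.375 = 34.0625.
ΔQ = 66.6667 − 9.375 = 57.2917; wedge = 34.0625 − 10 = 24.0625.
Welfare loss = ½ × 57.2917 × 24.0625 = $689.29 thousand.

$689.29 thousand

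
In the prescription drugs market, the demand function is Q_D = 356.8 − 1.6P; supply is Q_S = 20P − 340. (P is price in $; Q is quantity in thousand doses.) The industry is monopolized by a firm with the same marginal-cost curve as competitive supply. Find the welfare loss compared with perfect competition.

In inverse form: demand P = 223 − 0.625Q, supply P = 17 + 0.05Q.
Competitive equilibrium: 223 − 0.625Q = 17 + 0.05Q → Q* = 305.18519, P* = 32.25926.
Marginal revenue: MR = 223 − 1.25Q. Set MR = MC: 223 − 1.25Q = 17 + 0.05Q → Q_m = 158.46154.
Price P_m = 223 − 0.625·158.46154 = 123.96154; MC(Q_m) = 17 + 0.05·158.46154 = 24.92308.
Competitive Q* = 305.18519, so ΔQ = 146.72365; wedge = 123.96154 − 24.92308 = 99.03846.
Welfare loss = ½ × 146.72365 × 99.03846 = $7265.64 thousand.

$7265.64 thousand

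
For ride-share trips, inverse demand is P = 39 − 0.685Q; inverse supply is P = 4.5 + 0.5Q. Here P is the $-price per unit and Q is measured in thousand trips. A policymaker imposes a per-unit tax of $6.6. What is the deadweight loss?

$18.38 thousand

Competitive equilibrium: 39 − 0.685Q = 4.5 + 0.5Q → Q* = 29.1139, P* = 19.057.
With the tax, the buyer price exceeds the seller price by 6.6: (39 − 0.685Q) − (4.5 + 0.5Q) = 6.6 → Q' = 23.5443.
ΔQ = 29.1139 − 23.5443 = 5.5696; the wedge equals the tax, 6.6.
DWL = ½ × 5.5696 × 6.6 = $18.38 thousand.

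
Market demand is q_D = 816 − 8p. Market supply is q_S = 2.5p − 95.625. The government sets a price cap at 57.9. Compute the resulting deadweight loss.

1372.30

In inverse form: demand p = 102 − 0.125q, supply p = 38.25 + 0.4q.
Competitive equilibrium: 102 − 0.125q = 38.25 + 0.4q → q* = 121.4286, p* = 86.8214.
At the ceiling p = 57.9, quantity supplied = (57.9 − 38.25)/0.4 = 49.125.
Willingness to pay at q' = 49.125: 102 − 0.125·49.125 = 95.8594.
Δq = 121.4286 − 49.125 = 72.3036; wedge = 95.8594 − 57.9 = 37.9594.
The triangle = ½ × 72.3036 × 37.9594 = 1372.30.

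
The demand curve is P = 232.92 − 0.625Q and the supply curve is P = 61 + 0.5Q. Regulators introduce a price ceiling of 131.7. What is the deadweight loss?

73.33

Competitive equilibrium: 232.92 − 0.625Q = 61 + 0.5Q → Q* = 152.8178, P* = 137.4089.
At the ceiling P = 131.7, quantity supplied = (131.7 − 61)/0.5 = 141.4.
Willingness to pay at Q' = 141.4: 232.92 − 0.625·141.4 = 144.545.
ΔQ = 152.8178 − 141.4 = 11.4178; wedge = 144.545 − 131.7 = 12.845.
DWL = ½ × 11.4178 × 12.845 = 73.33.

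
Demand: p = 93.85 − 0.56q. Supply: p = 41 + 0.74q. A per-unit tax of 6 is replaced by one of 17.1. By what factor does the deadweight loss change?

8.1225

Competitive equilibrium: 93.85 − 0.56q = 41 + 0.74q → q* = 40.6538, p* = 71.0838.
For a per-unit tax t: Δq = t/1.3, so DWL = ½·t·(t/1.3) = t²/2.6.
At t = 6: DWL = 13.846. At t = 17.1: DWL = 112.465.
Ratio = (17.1/6)² = 8.1225.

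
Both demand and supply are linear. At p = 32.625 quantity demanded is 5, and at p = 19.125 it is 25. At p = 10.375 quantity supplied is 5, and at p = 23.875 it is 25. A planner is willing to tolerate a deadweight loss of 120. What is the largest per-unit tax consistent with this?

Demand slope = (19.125 − 32.625)/(25 − 5) = −0.675, so p = 36 − 0.675q.
Supply slope = (23.875 − 10.375)/(25 − 5) = 0.675, so p = 7 + 0.675q.
Competitive equilibrium: 36 − 0.675q = 7 + 0.675q → q* = 21.4815, p* = 21.5.
A tax t gives Δq = t/1.35 and wedge t, so DWL = t²/2.7.
t²/2.7 = 120 → t² = 324 → t = 18.

18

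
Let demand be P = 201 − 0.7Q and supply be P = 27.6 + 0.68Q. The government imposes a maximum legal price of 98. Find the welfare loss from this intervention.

337.70

Competitive equilibrium: 201 − 0.7Q = 27.6 + 0.68Q → Q* = 125.6522, P* = 113.0435.
At the ceiling P = 98, quantity supplied = (98 − 27.6)/0.68 = 103.5294.
Willingness to pay at Q' = 103.5294: 201 − 0.7·103.5294 = 128.5294.
ΔQ = 125.6522 − 103.5294 = 22.1228; wedge = 128.5294 − 98 = 30.5294.
DWL = ½ × 22.1228 × 30.5294 = 337.70.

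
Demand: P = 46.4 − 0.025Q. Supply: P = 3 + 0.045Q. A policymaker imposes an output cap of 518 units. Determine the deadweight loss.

364.14

Competitive equilibrium: 46.4 − 0.025Q = 3 + 0.045Q → Q* = 620, P* = 30.9.
At Q = 518: demand price = 46.4 − 0.025·518 = 33.45; supply price = 3 + 0.045·518 = 26.31.
ΔQ = 620 − 518 = 102; wedge = 33.45 − 26.31 = 7.14.
The triangle = ½ × 102 × 7.14 = 364.14.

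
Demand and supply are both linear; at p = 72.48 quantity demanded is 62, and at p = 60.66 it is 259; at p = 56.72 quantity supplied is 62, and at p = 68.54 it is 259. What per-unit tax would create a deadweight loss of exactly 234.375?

7.5

Demand slope = (60.66 − 72.48)/(259 − 62) = −0.06, so p = 76.2 − 0.06q.
Supply slope = (68.54 − 56.72)/(259 − 62) = 0.06, so p = 53 + 0.06q.
Competitive equilibrium: 76.2 − 0.06q = 53 + 0.06q → q* = 193.3333, p* = 64.6.
A tax t gives Δq = t/0.12 and wedge t, so DWL = t²/0.24.
t²/0.24 = 234.375 → t² = 56.25 → t = 7.5.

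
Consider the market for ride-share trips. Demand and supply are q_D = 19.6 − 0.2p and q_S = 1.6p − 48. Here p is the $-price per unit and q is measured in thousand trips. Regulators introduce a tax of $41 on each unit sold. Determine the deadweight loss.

$149.42 thousand

In inverse form: demand p = 98 − 5q, supply p = 30 + 0.625q.
Competitive equilibrium: 98 − 5q = 30 + 0.625q → q* = 12.0889, p* = 37.5556.
With the tax, the buyer price exceeds the seller price by 41: (98 − 5q) − (30 + 0.625q) = 41 → q' = 4.8.
Δq = 12.0889 − 4.8 = 7.2889; the wedge equals the tax, 41.
DWL = ½ × 7.2889 × 41 = $149.42 thousand.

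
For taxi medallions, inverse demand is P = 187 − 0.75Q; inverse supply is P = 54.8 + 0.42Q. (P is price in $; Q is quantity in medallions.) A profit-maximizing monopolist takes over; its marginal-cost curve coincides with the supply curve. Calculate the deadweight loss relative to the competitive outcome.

Competitive equilibrium: 187 − 0.75Q = 54.8 + 0.42Q → Q* = 112.9915, P* = 102.2564.
Marginal revenue: MR = 187 − 1.5Q. Set MR = MC: 187 − 1.5Q = 54.8 + 0.42Q → Q_m = 68.8542.
Price P_m = 187 − 0.75·68.8542 = 135.3594; MC(Q_m) = 54.8 + 0.42·68.8542 = 83.7188.
Competitive Q* = 112.9915, so ΔQ = 44.1373; wedge = 135.3594 − 83.7188 = 51.6406.
DWL = ½ × 44.1373 × 51.6406 = $1139.64.

$1139.64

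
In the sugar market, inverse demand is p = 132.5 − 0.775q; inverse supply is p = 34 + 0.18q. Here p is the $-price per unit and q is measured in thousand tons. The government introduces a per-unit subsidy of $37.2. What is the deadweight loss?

$724.52 thousand

Competitive equilibrium: 132.5 − 0.775q = 34 + 0.18q → q* = 103.1414, p* = 52.5654.
The subsidy lowers effective supply by 37.2: p = 0.18q − 3.2.
New quantity: 132.5 − 0.775q = 0.18q − 3.2 → q' = 142.0942.
Overproduction Δq = 142.0942 − 103.1414 = 38.9528; wedge = subsidy = 37.2.
The triangle = ½ × 38.9528 × 37.2 = $724.52 thousand.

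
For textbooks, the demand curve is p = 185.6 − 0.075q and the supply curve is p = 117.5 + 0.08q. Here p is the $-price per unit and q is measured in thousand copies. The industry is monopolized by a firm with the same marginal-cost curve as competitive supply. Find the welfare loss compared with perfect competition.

$1590.74 thousand

Competitive equilibrium: 185.6 − 0.075q = 117.5 + 0.08q → q* = 439.3548, p* = 152.6484.
Marginal revenue: MR = 185.6 − 0.15q. Set MR = MC: 185.6 − 0.15q = 117.5 + 0.08q → q_m = 296.087.
Price p_m = 185.6 − 0.075·296.087 = 163.3935; MC(q_m) = 117.5 + 0.08·296.087 = 141.187.
Competitive q* = 439.3548, so Δq = 143.2678; wedge = 163.3935 − 141.187 = 22.2065.
DWL = ½ × 143.2678 × 22.2065 = $1590.74 thousand.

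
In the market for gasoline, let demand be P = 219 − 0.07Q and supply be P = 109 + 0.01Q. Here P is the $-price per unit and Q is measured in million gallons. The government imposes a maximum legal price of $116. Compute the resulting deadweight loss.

Competitive equilibrium: 219 − 0.07Q = 109 + 0.01Q → Q* = 1375, P* = 122.75.
At the ceiling P = 116, quantity supplied = (116 − 109)/0.01 = 700.
Willingness to pay at Q' = 700: 219 − 0.07·700 = 170.
ΔQ = 1375 − 700 = 675; wedge = 170 − 116 = 54.
Welfare loss = ½ × 675 × 54 = $18225 million.

$18225 million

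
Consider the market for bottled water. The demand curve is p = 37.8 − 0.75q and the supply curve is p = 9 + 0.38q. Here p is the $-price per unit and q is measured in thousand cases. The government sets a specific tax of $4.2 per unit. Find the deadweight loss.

Competitive equilibrium: 37.8 − 0.75q = 9 + 0.38q → q* = 25.4867, p* = 18.685.
With the tax, the buyer price exceeds the seller price by 4.2: (37.8 − 0.75q) − (9 + 0.38q) = 4.2 → q' = 21.7699.
Δq = 25.4867 − 21.7699 = 3.7168; the wedge equals the tax, 4.2.
DWL = ½ × 3.7168 × 4.2 = $7.81 thousand.

$7.81 thousand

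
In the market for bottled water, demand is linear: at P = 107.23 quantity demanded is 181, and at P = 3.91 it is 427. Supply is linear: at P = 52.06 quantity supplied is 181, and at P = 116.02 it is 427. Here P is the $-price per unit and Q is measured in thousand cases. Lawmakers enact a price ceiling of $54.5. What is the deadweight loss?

$1750.23 thousand

Demand slope = (3.91 − 107.23)/(427 − 181) = −0.42, so P = 183.25 − 0.42Q.
Supply slope = (116.02 − 52.06)/(427 − 181) = 0.26, so P = 5 + 0.26Q.
Competitive equilibrium: 183.25 − 0.42Q = 5 + 0.26Q → Q* = 262.1324, P* = 73.1544.
At the ceiling P = 54.5, quantity supplied = (54.5 − 5)/0.26 = 190.3846.
Willingness to pay at Q' = 190.3846: 183.25 − 0.42·190.3846 = 103.2885.
ΔQ = 262.1324 − 190.3846 = 71.7478; wedge = 103.2885 − 54.5 = 48.7885.
Welfare loss = ½ × 71.7478 × 48.7885 = $1750.23 thousand.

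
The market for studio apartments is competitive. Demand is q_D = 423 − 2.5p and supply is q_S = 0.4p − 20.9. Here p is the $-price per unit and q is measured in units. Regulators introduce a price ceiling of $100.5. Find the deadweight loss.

$641.13

In inverse form: demand p = 169.2 − 0.4q, supply p = 52.25 + 2.5q.
Competitive equilibrium: 169.2 − 0.4q = 52.25 + 2.5q → q* = 40.3276, p* = 153.069.
At the ceiling p = 100.5, quantity supplied = (100.5 − 52.25)/2.5 = 19.3.
Willingness to pay at q' = 19.3: 169.2 − 0.4·19.3 = 161.48.
Δq = 40.3276 − 19.3 = 21.0276; wedge = 161.48 − 100.5 = 60.98.
Deadweight loss = ½ × 21.0276 × 60.98 = $641.13.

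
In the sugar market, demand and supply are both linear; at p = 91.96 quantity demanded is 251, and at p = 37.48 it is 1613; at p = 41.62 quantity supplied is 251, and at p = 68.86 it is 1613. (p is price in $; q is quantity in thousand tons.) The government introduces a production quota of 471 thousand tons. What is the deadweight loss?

$11494.83 thousand

Demand slope = (37.48 − 91.96)/(1613 − 251) = −0.04, so p = 102 − 0.04q.
Supply slope = (68.86 − 41.62)/(1613 − 251) = 0.02, so p = 36.6 + 0.02q.
Competitive equilibrium: 102 − 0.04q = 36.6 + 0.02q → q* = 1090, p* = 58.4.
At q = 471: demand price = 102 − 0.04·471 = 83.16; supply price = 36.6 + 0.02·471 = 46.02.
Δq = 1090 − 471 = 619; wedge = 83.16 − 46.02 = 37.14.
The triangle = ½ × 619 × 37.14 = $11494.83 thousand.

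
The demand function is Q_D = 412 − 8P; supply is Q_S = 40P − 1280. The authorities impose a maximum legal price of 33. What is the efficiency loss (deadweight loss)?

In inverse form: demand P = 51.5 − 0.125Q, supply P = 32 + 0.025Q.
Competitive equilibrium: 51.5 − 0.125Q = 32 + 0.025Q → Q* = 130, P* = 35.25.
At the ceiling P = 33, quantity supplied = (33 − 32)/0.025 = 40.
Willingness to pay at Q' = 40: 51.5 − 0.125·40 = 46.5.
ΔQ = 130 − 40 = 90; wedge = 46.5 − 33 = 13.5.
DWL = ½ × 90 × 13.5 = 607.50.

607.50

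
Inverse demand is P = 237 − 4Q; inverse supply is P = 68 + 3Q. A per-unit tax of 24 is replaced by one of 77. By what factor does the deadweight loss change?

Competitive equilibrium: 237 − 4Q = 68 + 3Q → Q* = 24.1429, P* = 140.4286.
For a per-unit tax t: ΔQ = t/7, so DWL = ½·t·(t/7) = t²/14.
At t = 24: DWL = 41.143. At t = 77: DWL = 423.5.
Ratio = (77/24)² = 10.293.

10.293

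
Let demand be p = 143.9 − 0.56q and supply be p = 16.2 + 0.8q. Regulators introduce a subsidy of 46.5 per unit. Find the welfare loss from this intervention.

794.94

Competitive equilibrium: 143.9 − 0.56q = 16.2 + 0.8q → q* = 93.8971, p* = 91.3176.
The subsidy lowers effective supply by 46.5: p = 0.8q − 30.3.
New quantity: 143.9 − 0.56q = 0.8q − 30.3 → q' = 128.0882.
Overproduction Δq = 128.0882 − 93.8971 = 34.1911; wedge = subsidy = 46.5.
DWL = ½ × 34.1911 × 46.5 = 794.94.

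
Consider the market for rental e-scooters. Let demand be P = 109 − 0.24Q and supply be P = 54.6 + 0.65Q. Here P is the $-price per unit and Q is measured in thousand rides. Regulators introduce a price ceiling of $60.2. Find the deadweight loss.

Competitive equilibrium: 109 − 0.24Q = 54.6 + 0.65Q → Q* = 61.1236, P* = 94.3303.
At the ceiling P = 60.2, quantity supplied = (60.2 − 54.6)/0.65 = 8.6154.
Willingness to pay at Q' = 8.6154: 109 − 0.24·8.6154 = 106.9323.
ΔQ = 61.1236 − 8.6154 = 52.5082; wedge = 106.9323 − 60.2 = 46.7323.
The triangle = ½ × 52.5082 × 46.7323 = $1226.91 thousand.

$1226.91 thousand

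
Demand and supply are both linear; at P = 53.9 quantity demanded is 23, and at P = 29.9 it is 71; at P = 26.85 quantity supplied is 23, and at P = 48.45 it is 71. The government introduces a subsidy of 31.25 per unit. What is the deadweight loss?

513.98

Demand slope = (29.9 − 53.9)/(71 − 23) = −0.5, so P = 65.4 − 0.5Q.
Supply slope = (48.45 − 26.85)/(71 − 23) = 0.45, so P = 16.5 + 0.45Q.
Competitive equilibrium: 65.4 − 0.5Q = 16.5 + 0.45Q → Q* = 51.4737, P* = 39.6632.
The subsidy lowers effective supply by 31.25: P = 0.45Q − 14.75.
New quantity: 65.4 − 0.5Q = 0.45Q − 14.75 → Q' = 84.3684.
Overproduction ΔQ = 84.3684 − 51.4737 = 32.8947; wedge = subsidy = 31.25.
DWL = ½ × 32.8947 × 31.25 = 513.98.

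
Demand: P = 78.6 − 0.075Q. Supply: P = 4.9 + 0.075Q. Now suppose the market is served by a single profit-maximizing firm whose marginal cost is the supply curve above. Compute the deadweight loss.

2011.74

Competitive equilibrium: 78.6 − 0.075Q = 4.9 + 0.075Q → Q* = 491.33333, P* = 41.75.
Marginal revenue: MR = 78.6 − 0.15Q. Set MR = MC: 78.6 − 0.15Q = 4.9 + 0.075Q → Q_m = 327.55556.
Price P_m = 78.6 − 0.075·327.55556 = 54.03333; MC(Q_m) = 4.9 + 0.075·327.55556 = 29.46667.
Competitive Q* = 491.33333, so ΔQ = 163.77777; wedge = 54.03333 − 29.46667 = 24.56666.
The triangle = ½ × 163.77777 × 24.56666 = 2011.74.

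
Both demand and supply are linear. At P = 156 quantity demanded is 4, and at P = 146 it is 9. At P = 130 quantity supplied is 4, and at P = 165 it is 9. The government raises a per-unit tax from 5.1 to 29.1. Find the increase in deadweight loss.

Demand slope = (146 − 156)/(9 − 4) = −2, so P = 164 − 2Q.
Supply slope = (165 − 130)/(9 − 4) = 7, so P = 102 + 7Q.
Competitive equilibrium: 164 − 2Q = 102 + 7Q → Q* = 6.8889, P* = 150.2222.
For a per-unit tax t: ΔQ = t/9, so DWL = ½·t·(t/9) = t²/18.
At t = 5.1: DWL = 1.445. At t = 29.1: DWL = 47.045.
Increase = 47.045 − 1.445 = 45.60.

45.60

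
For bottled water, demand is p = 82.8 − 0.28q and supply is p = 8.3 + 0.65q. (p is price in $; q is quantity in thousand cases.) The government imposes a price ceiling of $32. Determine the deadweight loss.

$885.81 thousand

Competitive equilibrium: 82.8 − 0.28q = 8.3 + 0.65q → q* = 80.1075, p* = 60.3699.
At the ceiling p = 32, quantity supplied = (32 − 8.3)/0.65 = 36.4615.
Willingness to pay at q' = 36.4615: 82.8 − 0.28·36.4615 = 72.5908.
Δq = 80.1075 − 36.4615 = 43.646; wedge = 72.5908 − 32 = 40.5908.
DWL = ½ × 43.646 × 40.5908 = $885.81 thousand.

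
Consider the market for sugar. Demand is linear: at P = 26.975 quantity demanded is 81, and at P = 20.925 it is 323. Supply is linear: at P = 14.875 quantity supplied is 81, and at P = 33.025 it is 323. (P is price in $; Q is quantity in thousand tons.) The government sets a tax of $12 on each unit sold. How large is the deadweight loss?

Demand slope = (20.925 − 26.975)/(323 − 81) = −0.025, so P = 29 − 0.025Q.
Supply slope = (33.025 − 14.875)/(323 − 81) = 0.075, so P = 8.8 + 0.075Q.
Competitive equilibrium: 29 − 0.025Q = 8.8 + 0.075Q → Q* = 202, P* = 23.95.
With the tax, the buyer price exceeds the seller price by 12: (29 − 0.025Q) − (8.8 + 0.075Q) = 12 → Q' = 82.
ΔQ = 202 − 82 = 120; the wedge equals the tax, 12.
DWL = ½ × 120 × 12 = $720 thousand.

$720 thousand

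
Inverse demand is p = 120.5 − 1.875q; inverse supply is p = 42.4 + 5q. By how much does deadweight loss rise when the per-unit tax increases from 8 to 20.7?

Competitive equilibrium: 120.5 − 1.875q = 42.4 + 5q → q* = 11.36, p* = 99.2.
For a per-unit tax t: Δq = t/6.875, so DWL = ½·t·(t/6.875) = t²/13.75.
At t = 8: DWL = 4.655. At t = 20.7: DWL = 31.163.
Increase = 31.163 − 4.655 = 26.51.

26.51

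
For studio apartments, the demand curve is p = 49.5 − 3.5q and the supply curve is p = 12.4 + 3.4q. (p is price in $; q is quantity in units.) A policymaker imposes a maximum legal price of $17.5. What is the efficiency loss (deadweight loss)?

Competitive equilibrium: 49.5 − 3.5q = 12.4 + 3.4q → q* = 5.3768, p* = 30.6812.
At the ceiling p = 17.5, quantity supplied = (17.5 − 12.4)/3.4 = 1.5.
Willingness to pay at q' = 1.5: 49.5 − 3.5·1.5 = 44.25.
Δq = 5.3768 − 1.5 = 3.8768; wedge = 44.25 − 17.5 = 26.75.
Deadweight loss = ½ × 3.8768 × 26.75 = $51.85.

$51.85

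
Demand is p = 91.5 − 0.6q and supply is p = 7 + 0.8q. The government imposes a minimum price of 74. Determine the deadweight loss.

Competitive equilibrium: 91.5 − 0.6q = 7 + 0.8q → q* = 60.3571, p* = 55.2857.
At the floor p = 74, quantity demanded = (91.5 − 74)/0.6 = 29.1667.
Sellers' marginal cost at q' = 29.1667: 7 + 0.8·29.1667 = 30.3334.
Δq = 60.3571 − 29.1667 = 31.1904; wedge = 74 − 30.3334 = 43.6666.
Deadweight loss = ½ × 31.1904 × 43.6666 = 680.99.

680.99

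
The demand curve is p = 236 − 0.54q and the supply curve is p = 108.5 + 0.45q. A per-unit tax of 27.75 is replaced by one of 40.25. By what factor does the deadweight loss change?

Competitive equilibrium: 236 − 0.54q = 108.5 + 0.45q → q* = 128.7879, p* = 166.4545.
For a per-unit tax t: Δq = t/0.99, so DWL = ½·t·(t/0.99) = t²/1.98.
At t = 27.75: DWL = 388.920. At t = 40.25: DWL = 818.213.
Ratio = (40.25/27.75)² = 2.104.

2.104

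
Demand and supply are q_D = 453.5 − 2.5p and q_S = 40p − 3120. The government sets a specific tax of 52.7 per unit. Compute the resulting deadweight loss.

In inverse form: demand p = 181.4 − 0.4q, supply p = 78 + 0.025q.
Competitive equilibrium: 181.4 − 0.4q = 78 + 0.025q → q* = 243.2941, p* = 84.0824.
With the tax, the buyer price exceeds the seller price by 52.7: (181.4 − 0.4q) − (78 + 0.025q) = 52.7 → q' = 119.2941.
Δq = 243.2941 − 119.2941 = 124; the wedge equals the tax, 52.7.
The triangle = ½ × 124 × 52.7 = 3267.40.

3267.40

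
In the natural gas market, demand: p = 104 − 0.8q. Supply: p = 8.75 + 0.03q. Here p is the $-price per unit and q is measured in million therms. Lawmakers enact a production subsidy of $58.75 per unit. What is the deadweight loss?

Competitive equilibrium: 104 − 0.8q = 8.75 + 0.03q → q* = 114.75904, p* = 12.19277.
The subsidy lowers effective supply by 58.75: p = 0.03q − 50.
New quantity: 104 − 0.8q = 0.03q − 50 → q' = 185.54217.
Overproduction Δq = 185.54217 − 114.75904 = 70.78313; wedge = subsidy = 58.75.
DWL = ½ × 70.78313 × 58.75 = $2079.25 million.

$2079.25 million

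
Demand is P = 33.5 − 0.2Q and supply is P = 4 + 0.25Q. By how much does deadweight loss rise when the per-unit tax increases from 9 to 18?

Competitive equilibrium: 33.5 − 0.2Q = 4 + 0.25Q → Q* = 65.5556, P* = 20.3889.
For a per-unit tax t: ΔQ = t/0.45, so DWL = ½·t·(t/0.45) = t²/0.9.
At t = 9: DWL = 90. At t = 18: DWL = 360.
Increase = 360 − 90 = 270.

270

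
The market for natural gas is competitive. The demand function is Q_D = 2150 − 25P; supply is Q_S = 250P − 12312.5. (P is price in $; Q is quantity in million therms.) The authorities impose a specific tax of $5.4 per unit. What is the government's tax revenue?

In inverse form: demand P = 86 − 0.04Q, supply P = 49.25 + 0.004Q.
Competitive equilibrium: 86 − 0.04Q = 49.25 + 0.004Q → Q* = 835.2273, P* = 52.5909.
With the tax, the buyer price exceeds the seller price by 5.4: (86 − 0.04Q) − (49.25 + 0.004Q) = 5.4 → Q' = 712.5.
Tax revenue = 5.4 × 712.5 = $3847.50 million.

$3847.50 million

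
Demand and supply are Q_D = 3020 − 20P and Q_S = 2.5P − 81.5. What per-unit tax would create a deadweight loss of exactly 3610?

In inverse form: demand P = 151 − 0.05Q, supply P = 32.6 + 0.4Q.
Competitive equilibrium: 151 − 0.05Q = 32.6 + 0.4Q → Q* = 263.1111, P* = 137.8444.
A tax t gives ΔQ = t/0.45 and wedge t, so DWL = t²/0.9.
t²/0.9 = 3610 → t² = 3249 → t = 57.

57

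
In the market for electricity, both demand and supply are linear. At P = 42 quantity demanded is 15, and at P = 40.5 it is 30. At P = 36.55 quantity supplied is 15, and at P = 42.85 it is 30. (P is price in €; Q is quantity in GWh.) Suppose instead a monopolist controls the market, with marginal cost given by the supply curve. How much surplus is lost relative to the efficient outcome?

Demand slope = (40.5 − 42)/(30 − 15) = −0.1, so P = 43.5 − 0.1Q.
Supply slope = (42.85 − 36.55)/(30 − 15) = 0.42, so P = 30.25 + 0.42Q.
Competitive equilibrium: 43.5 − 0.1Q = 30.25 + 0.42Q → Q* = 25.4808, P* = 40.9519.
Marginal revenue: MR = 43.5 − 0.2Q. Set MR = MC: 43.5 − 0.2Q = 30.25 + 0.42Q → Q_m = 21.371.
Price P_m = 43.5 − 0.1·21.371 = 41.3629; MC(Q_m) = 30.25 + 0.42·21.371 = 39.2258.
Competitive Q* = 25.4808, so ΔQ = 4.1098; wedge = 41.3629 − 39.2258 = 2.1371.
The triangle = ½ × 4.1098 × 2.1371 = €4.39.

€4.39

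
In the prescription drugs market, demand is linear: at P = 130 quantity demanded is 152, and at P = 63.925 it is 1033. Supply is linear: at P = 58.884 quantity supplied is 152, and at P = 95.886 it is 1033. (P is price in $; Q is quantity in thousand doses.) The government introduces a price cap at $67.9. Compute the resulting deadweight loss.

$9042.74 thousand

Demand slope = (63.925 − 130)/(1033 − 152) = −0.075, so P = 141.4 − 0.075Q.
Supply slope = (95.886 − 58.884)/(1033 − 152) = 0.042, so P = 52.5 + 0.042Q.
Competitive equilibrium: 141.4 − 0.075Q = 52.5 + 0.042Q → Q* = 759.8291, P* = 84.4128.
At the ceiling P = 67.9, quantity supplied = (67.9 − 52.5)/0.042 = 366.6667.
Willingness to pay at Q' = 366.6667: 141.4 − 0.075·366.6667 = 113.9.
ΔQ = 759.8291 − 366.6667 = 393.1624; wedge = 113.9 − 67.9 = 46.
The triangle = ½ × 393.1624 × 46 = $9042.74 thousand.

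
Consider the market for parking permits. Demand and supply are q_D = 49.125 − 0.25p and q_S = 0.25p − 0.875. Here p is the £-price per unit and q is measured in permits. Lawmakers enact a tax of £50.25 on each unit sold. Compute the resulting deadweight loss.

In inverse form: demand p = 196.5 − 4q, supply p = 3.5 + 4q.
Competitive equilibrium: 196.5 − 4q = 3.5 + 4q → q* = 24.125, p* = 100.
With the tax, the buyer price exceeds the seller price by 50.25: (196.5 − 4q) − (3.5 + 4q) = 50.25 → q' = 17.8438.
Δq = 24.125 − 17.8438 = 6.2812; the wedge equals the tax, 50.25.
The triangle = ½ × 6.2812 × 50.25 = £157.82.

£157.82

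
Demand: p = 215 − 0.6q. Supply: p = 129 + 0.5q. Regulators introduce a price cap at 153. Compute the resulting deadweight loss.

501.02

Competitive equilibrium: 215 − 0.6q = 129 + 0.5q → q* = 78.1818, p* = 168.0909.
At the ceiling p = 153, quantity supplied = (153 − 129)/0.5 = 48.
Willingness to pay at q' = 48: 215 − 0.6·48 = 186.2.
Δq = 78.1818 − 48 = 30.1818; wedge = 186.2 − 153 = 33.2.
Welfare loss = ½ × 30.1818 × 33.2 = 501.02.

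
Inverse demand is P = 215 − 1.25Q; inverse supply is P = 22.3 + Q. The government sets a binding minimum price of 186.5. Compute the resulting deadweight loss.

Competitive equilibrium: 215 − 1.25Q = 22.3 + Q → Q* = 85.6444, P* = 107.9444.
At the floor P = 186.5, quantity demanded = (215 − 186.5)/1.25 = 22.8.
Sellers' marginal cost at Q' = 22.8: 22.3 + 1·22.8 = 45.1.
ΔQ = 85.6444 − 22.8 = 62.8444; wedge = 186.5 − 45.1 = 141.4.
DWL = ½ × 62.8444 × 141.4 = 4443.10.

4443.10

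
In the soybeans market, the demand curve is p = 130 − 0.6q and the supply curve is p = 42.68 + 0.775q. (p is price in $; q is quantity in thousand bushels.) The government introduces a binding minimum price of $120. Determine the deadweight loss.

Competitive equilibrium: 130 − 0.6q = 42.68 + 0.775q → q* = 63.5055, p* = 91.8967.
At the floor p = 120, quantity demanded = (130 − 120)/0.6 = 16.6667.
Sellers' marginal cost at q' = 16.6667: 42.68 + 0.775·16.6667 = 55.5967.
Δq = 63.5055 − 16.6667 = 46.8388; wedge = 120 − 55.5967 = 64.4033.
Deadweight loss = ½ × 46.8388 × 64.4033 = $1508.29 thousand.

$1508.29 thousand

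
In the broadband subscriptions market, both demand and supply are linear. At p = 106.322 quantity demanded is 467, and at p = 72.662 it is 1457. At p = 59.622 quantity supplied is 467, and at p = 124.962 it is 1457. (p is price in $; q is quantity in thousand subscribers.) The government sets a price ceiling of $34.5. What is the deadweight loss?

Demand slope = (72.662 − 106.322)/(1457 − 467) = −0.034, so p = 122.2 − 0.034q.
Supply slope = (124.962 − 59.622)/(1457 − 467) = 0.066, so p = 28.8 + 0.066q.
Competitive equilibrium: 122.2 − 0.034q = 28.8 + 0.066q → q* = 934, p* = 90.444.
At the ceiling p = 34.5, quantity supplied = (34.5 − 28.8)/0.066 = 86.36364.
Willingness to pay at q' = 86.36364: 122.2 − 0.034·86.36364 = 119.26364.
Δq = 934 − 86.36364 = 847.63636; wedge = 119.26364 − 34.5 = 84.76364.
Welfare loss = ½ × 847.63636 × 84.76364 = $35924.37 thousand.

$35924.37 thousand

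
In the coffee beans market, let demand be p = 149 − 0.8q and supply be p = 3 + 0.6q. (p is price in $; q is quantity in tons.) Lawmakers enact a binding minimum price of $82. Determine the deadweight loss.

Competitive equilibrium: 149 − 0.8q = 3 + 0.6q → q* = 104.2857, p* = 65.5714.
At the floor p = 82, quantity demanded = (149 − 82)/0.8 = 83.75.
Sellers' marginal cost at q' = 83.75: 3 + 0.6·83.75 = 53.25.
Δq = 104.2857 − 83.75 = 20.5357; wedge = 82 − 53.25 = 28.75.
Deadweight loss = ½ × 20.5357 × 28.75 = $295.20.

$295.20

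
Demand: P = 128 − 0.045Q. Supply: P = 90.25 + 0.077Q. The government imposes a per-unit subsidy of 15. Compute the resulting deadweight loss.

Competitive equilibrium: 128 − 0.045Q = 90.25 + 0.077Q → Q* = 309.4262, P* = 114.0758.
The subsidy lowers effective supply by 15: P = 75.25 + 0.077Q.
New quantity: 128 − 0.045Q = 75.25 + 0.077Q → Q' = 432.377.
Overproduction ΔQ = 432.377 − 309.4262 = 122.9508; wedge = subsidy = 15.
Welfare loss = ½ × 122.9508 × 15 = 922.13.

922.13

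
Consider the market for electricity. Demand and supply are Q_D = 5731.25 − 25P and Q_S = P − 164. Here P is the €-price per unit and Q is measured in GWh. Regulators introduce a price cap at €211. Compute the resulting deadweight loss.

€128.84

In inverse form: demand P = 229.25 − 0.04Q, supply P = 164 + Q.
Competitive equilibrium: 229.25 − 0.04Q = 164 + Q → Q* = 62.7404, P* = 226.7404.
At the ceiling P = 211, quantity supplied = (211 − 164)/1 = 47.
Willingness to pay at Q' = 47: 229.25 − 0.04·47 = 227.37.
ΔQ = 62.7404 − 47 = 15.7404; wedge = 227.37 − 211 = 16.37.
Welfare loss = ½ × 15.7404 × 16.37 = €128.84.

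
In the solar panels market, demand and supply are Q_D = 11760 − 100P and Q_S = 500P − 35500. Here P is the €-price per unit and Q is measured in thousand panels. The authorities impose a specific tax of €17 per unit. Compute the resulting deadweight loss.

€12041.67 thousand

In inverse form: demand P = 117.6 − 0.01Q, supply P = 71 + 0.002Q.
Competitive equilibrium: 117.6 − 0.01Q = 71 + 0.002Q → Q* = 3883.3333, P* = 78.7667.
With the tax, the buyer price exceeds the seller price by 17: (117.6 − 0.01Q) − (71 + 0.002Q) = 17 → Q' = 2466.6667.
ΔQ = 3883.3333 − 2466.6667 = 1416.6666; the wedge equals the tax, 17.
Deadweight loss = ½ × 1416.6666 × 17 = €12041.67 thousand.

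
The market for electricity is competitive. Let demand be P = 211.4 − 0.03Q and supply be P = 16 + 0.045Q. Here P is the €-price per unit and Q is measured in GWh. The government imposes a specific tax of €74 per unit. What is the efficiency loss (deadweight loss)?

Competitive equilibrium: 211.4 − 0.03Q = 16 + 0.045Q → Q* = 2605.33333, P* = 133.24.
With the tax, the buyer price exceeds the seller price by 74: (211.4 − 0.03Q) − (16 + 0.045Q) = 74 → Q' = 1618.66667.
ΔQ = 2605.33333 − 1618.66667 = 986.66666; the wedge equals the tax, 74.
DWL = ½ × 986.66666 × 74 = €36506.67.

€36506.67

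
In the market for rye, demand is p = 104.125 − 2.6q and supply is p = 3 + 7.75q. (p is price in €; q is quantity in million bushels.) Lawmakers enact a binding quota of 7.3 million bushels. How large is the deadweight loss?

€31.59 million

Competitive equilibrium: 104.125 − 2.6q = 3 + 7.75q → q* = 9.7705, p* = 78.7216.
At q = 7.3: demand price = 104.125 − 2.6·7.3 = 85.145; supply price = 3 + 7.75·7.3 = 59.575.
Δq = 9.7705 − 7.3 = 2.4705; wedge = 85.145 − 59.575 = 25.57.
The triangle = ½ × 2.4705 × 25.57 = €31.59 million.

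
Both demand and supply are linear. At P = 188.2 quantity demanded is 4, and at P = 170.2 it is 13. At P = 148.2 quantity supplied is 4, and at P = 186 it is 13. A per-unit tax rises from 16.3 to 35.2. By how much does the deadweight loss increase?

Demand slope = (170.2 − 188.2)/(13 − 4) = −2, so P = 196.2 − 2Q.
Supply slope = (186 − 148.2)/(13 − 4) = 4.2, so P = 131.4 + 4.2Q.
Competitive equilibrium: 196.2 − 2Q = 131.4 + 4.2Q → Q* = 10.4516, P* = 175.2968.
For a per-unit tax t: ΔQ = t/6.2, so DWL = ½·t·(t/6.2) = t²/12.4.
At t = 16.3: DWL = 21.427. At t = 35.2: DWL = 99.923.
Increase = 99.923 − 21.427 = 78.50.

78.50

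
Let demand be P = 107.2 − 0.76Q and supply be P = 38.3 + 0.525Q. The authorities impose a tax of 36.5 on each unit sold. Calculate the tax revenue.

920.31

Competitive equilibrium: 107.2 − 0.76Q = 38.3 + 0.525Q → Q* = 53.6187, P* = 66.4498.
With the tax, the buyer price exceeds the seller price by 36.5: (107.2 − 0.76Q) − (38.3 + 0.525Q) = 36.5 → Q' = 25.214.
Tax revenue = 36.5 × 25.214 = 920.31.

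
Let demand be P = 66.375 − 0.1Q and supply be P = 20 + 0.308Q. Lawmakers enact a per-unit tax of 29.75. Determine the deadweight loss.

Competitive equilibrium: 66.375 − 0.1Q = 20 + 0.308Q → Q* = 113.6642, P* = 55.0086.
With the tax, the buyer price exceeds the seller price by 29.75: (66.375 − 0.1Q) − (20 + 0.308Q) = 29.75 → Q' = 40.7475.
ΔQ = 113.6642 − 40.7475 = 72.9167; the wedge equals the tax, 29.75.
Deadweight loss = ½ × 72.9167 × 29.75 = 1084.64.

1084.64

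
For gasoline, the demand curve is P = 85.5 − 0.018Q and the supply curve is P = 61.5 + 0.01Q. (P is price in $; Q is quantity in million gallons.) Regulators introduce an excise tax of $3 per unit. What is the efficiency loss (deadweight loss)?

$160.71 million

Competitive equilibrium: 85.5 − 0.018Q = 61.5 + 0.01Q → Q* = 857.1429, P* = 70.0714.
With the tax, the buyer price exceeds the seller price by 3: (85.5 − 0.018Q) − (61.5 + 0.01Q) = 3 → Q' = 750.
ΔQ = 857.1429 − 750 = 107.1429; the wedge equals the tax, 3.
The triangle = ½ × 107.1429 × 3 = $160.71 million.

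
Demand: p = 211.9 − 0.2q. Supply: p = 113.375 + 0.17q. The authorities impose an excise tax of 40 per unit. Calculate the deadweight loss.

2162.16

Competitive equilibrium: 211.9 − 0.2q = 113.375 + 0.17q → q* = 266.2838, p* = 158.6432.
With the tax, the buyer price exceeds the seller price by 40: (211.9 − 0.2q) − (113.375 + 0.17q) = 40 → q' = 158.1757.
Δq = 266.2838 − 158.1757 = 108.1081; the wedge equals the tax, 40.
Welfare loss = ½ × 108.1081 × 40 = 2162.16.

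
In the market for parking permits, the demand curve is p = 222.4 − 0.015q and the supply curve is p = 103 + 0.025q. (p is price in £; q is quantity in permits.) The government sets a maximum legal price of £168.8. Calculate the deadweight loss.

£2492.18

Competitive equilibrium: 222.4 − 0.015q = 103 + 0.025q → q* = 2985, p* = 177.625.
At the ceiling p = 168.8, quantity supplied = (168.8 − 103)/0.025 = 2632.
Willingness to pay at q' = 2632: 222.4 − 0.015·2632 = 182.92.
Δq = 2985 − 2632 = 353; wedge = 182.92 − 168.8 = 14.12.
Welfare loss = ½ × 353 × 14.12 = £2492.18.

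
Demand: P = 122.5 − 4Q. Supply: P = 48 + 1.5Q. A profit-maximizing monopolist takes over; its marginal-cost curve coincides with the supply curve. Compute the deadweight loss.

Competitive equilibrium: 122.5 − 4Q = 48 + 1.5Q → Q* = 13.5455, P* = 68.3182.
Marginal revenue: MR = 122.5 − 8Q. Set MR = MC: 122.5 − 8Q = 48 + 1.5Q → Q_m = 7.8421.
Price P_m = 122.5 − 4·7.8421 = 91.1316; MC(Q_m) = 48 + 1.5·7.8421 = 59.7632.
Competitive Q* = 13.5455, so ΔQ = 5.7034; wedge = 91.1316 − 59.7632 = 31.3684.
The triangle = ½ × 5.7034 × 31.3684 = 89.45.

89.45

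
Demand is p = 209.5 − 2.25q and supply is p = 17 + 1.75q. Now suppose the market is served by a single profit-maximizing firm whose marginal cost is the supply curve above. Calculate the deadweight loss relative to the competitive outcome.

Competitive equilibrium: 209.5 − 2.25q = 17 + 1.75q → q* = 48.125, p* = 101.2188.
Marginal revenue: MR = 209.5 − 4.5q. Set MR = MC: 209.5 − 4.5q = 17 + 1.75q → q_m = 30.8.
Price p_m = 209.5 − 2.25·30.8 = 140.2; MC(q_m) = 17 + 1.75·30.8 = 70.9.
Competitive q* = 48.125, so Δq = 17.325; wedge = 140.2 − 70.9 = 69.3.
DWL = ½ × 17.325 × 69.3 = 600.31.

600.31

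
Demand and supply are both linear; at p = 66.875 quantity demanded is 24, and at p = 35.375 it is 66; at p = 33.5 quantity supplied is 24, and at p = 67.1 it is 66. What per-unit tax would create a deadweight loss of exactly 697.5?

46.5

Demand slope = (35.375 − 66.875)/(66 − 24) = −0.75, so p = 84.875 − 0.75q.
Supply slope = (67.1 − 33.5)/(66 − 24) = 0.8, so p = 14.3 + 0.8q.
Competitive equilibrium: 84.875 − 0.75q = 14.3 + 0.8q → q* = 45.5323, p* = 50.7258.
A tax t gives Δq = t/1.55 and wedge t, so DWL = t²/3.1.
t²/3.1 = 697.5 → t² = 2162.25 → t = 46.5.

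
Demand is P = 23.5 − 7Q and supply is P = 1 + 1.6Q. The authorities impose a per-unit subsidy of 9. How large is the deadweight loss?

Competitive equilibrium: 23.5 − 7Q = 1 + 1.6Q → Q* = 2.6163, P* = 5.186.
The subsidy lowers effective supply by 9: P = 1.6Q − 8.
New quantity: 23.5 − 7Q = 1.6Q − 8 → Q' = 3.6628.
Overproduction ΔQ = 3.6628 − 2.6163 = 1.0465; wedge = subsidy = 9.
The triangle = ½ × 1.0465 × 9 = 4.71.

4.71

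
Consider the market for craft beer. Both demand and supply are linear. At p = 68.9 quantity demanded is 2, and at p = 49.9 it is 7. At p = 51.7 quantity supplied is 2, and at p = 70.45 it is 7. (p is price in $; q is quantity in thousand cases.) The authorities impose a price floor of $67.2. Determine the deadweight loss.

Demand slope = (49.9 − 68.9)/(7 − 2) = −3.8, so p = 76.5 − 3.8q.
Supply slope = (70.45 − 51.7)/(7 − 2) = 3.75, so p = 44.2 + 3.75q.
Competitive equilibrium: 76.5 − 3.8q = 44.2 + 3.75q → q* = 4.2781, p* = 60.243.
At the floor p = 67.2, quantity demanded = (76.5 − 67.2)/3.8 = 2.4474.
Sellers' marginal cost at q' = 2.4474: 44.2 + 3.75·2.4474 = 53.3778.
Δq = 4.2781 − 2.4474 = 1.8307; wedge = 67.2 − 53.3778 = 13.8222.
DWL = ½ × 1.8307 × 13.8222 = $12.65 thousand.

$12.65 thousand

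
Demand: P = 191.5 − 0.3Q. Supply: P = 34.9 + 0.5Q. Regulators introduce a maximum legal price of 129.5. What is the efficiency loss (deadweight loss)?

Competitive equilibrium: 191.5 − 0.3Q = 34.9 + 0.5Q → Q* = 195.75, P* = 132.775.
At the ceiling P = 129.5, quantity supplied = (129.5 − 34.9)/0.5 = 189.2.
Willingness to pay at Q' = 189.2: 191.5 − 0.3·189.2 = 134.74.
ΔQ = 195.75 − 189.2 = 6.55; wedge = 134.74 − 129.5 = 5.24.
DWL = ½ × 6.55 × 5.24 = 17.161.

17.161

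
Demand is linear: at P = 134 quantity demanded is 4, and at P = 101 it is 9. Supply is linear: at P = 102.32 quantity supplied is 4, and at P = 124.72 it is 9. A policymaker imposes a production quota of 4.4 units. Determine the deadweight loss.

33.50

Demand slope = (101 − 134)/(9 − 4) = −6.6, so P = 160.4 − 6.6Q.
Supply slope = (124.72 − 102.32)/(9 − 4) = 4.48, so P = 84.4 + 4.48Q.
Competitive equilibrium: 160.4 − 6.6Q = 84.4 + 4.48Q → Q* = 6.8592, P* = 115.1292.
At Q = 4.4: demand price = 160.4 − 6.6·4.4 = 131.36; supply price = 84.4 + 4.48·4.4 = 104.112.
ΔQ = 6.8592 − 4.4 = 2.4592; wedge = 131.36 − 104.112 = 27.248.
Welfare loss = ½ × 2.4592 × 27.248 = 33.50.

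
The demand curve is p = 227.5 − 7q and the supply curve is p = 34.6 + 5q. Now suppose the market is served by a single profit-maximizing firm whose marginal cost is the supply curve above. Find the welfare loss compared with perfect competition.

Competitive equilibrium: 227.5 − 7q = 34.6 + 5q → q* = 16.075, p* = 114.975.
Marginal revenue: MR = 227.5 − 14q. Set MR = MC: 227.5 − 14q = 34.6 + 5q → q_m = 10.1526.
Price p_m = 227.5 − 7·10.1526 = 156.4318; MC(q_m) = 34.6 + 5·10.1526 = 85.363.
Competitive q* = 16.075, so Δq = 5.9224; wedge = 156.4318 − 85.363 = 71.0688.
DWL = ½ × 5.9224 × 71.0688 = 210.45.

210.45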